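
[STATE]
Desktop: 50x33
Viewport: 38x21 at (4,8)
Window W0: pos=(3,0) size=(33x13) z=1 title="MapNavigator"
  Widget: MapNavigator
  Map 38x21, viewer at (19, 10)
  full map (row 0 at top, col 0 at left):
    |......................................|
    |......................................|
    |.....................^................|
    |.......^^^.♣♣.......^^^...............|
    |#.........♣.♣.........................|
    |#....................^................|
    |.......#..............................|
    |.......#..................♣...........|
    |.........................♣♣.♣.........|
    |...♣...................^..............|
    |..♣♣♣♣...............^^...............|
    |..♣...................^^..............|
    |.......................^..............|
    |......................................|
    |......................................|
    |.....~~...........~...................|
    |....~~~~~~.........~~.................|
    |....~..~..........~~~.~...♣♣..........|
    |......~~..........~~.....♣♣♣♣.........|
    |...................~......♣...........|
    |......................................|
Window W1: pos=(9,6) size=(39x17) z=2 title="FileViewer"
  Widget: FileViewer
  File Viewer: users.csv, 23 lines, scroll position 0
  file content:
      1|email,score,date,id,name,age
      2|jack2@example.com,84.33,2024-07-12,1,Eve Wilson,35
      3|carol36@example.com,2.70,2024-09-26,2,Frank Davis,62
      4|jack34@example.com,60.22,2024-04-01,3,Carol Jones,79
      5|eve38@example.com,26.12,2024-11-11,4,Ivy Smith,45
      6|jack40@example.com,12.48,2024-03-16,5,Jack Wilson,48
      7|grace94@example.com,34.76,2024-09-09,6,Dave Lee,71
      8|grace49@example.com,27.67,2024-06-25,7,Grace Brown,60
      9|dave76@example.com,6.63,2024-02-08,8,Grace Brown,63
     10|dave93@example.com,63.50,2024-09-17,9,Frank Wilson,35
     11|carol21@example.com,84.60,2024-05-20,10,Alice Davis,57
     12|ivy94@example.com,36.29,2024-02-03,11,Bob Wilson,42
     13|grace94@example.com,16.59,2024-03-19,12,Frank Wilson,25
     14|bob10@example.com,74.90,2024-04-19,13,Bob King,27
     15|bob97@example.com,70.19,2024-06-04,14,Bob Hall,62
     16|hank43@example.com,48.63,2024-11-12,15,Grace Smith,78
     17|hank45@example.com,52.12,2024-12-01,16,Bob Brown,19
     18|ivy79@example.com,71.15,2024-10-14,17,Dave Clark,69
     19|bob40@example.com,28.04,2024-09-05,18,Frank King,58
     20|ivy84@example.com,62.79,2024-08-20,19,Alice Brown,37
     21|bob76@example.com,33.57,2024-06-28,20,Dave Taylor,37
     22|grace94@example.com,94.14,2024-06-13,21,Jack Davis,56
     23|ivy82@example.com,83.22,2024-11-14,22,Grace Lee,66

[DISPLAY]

.....┠────────────────────────────────
.....┃email,score,date,id,name,age    
.....┃jack2@example.com,84.33,2024-07-
.....┃carol36@example.com,2.70,2024-09
━━━━━┃jack34@example.com,60.22,2024-04
     ┃eve38@example.com,26.12,2024-11-
     ┃jack40@example.com,12.48,2024-03
     ┃grace94@example.com,34.76,2024-0
     ┃grace49@example.com,27.67,2024-0
     ┃dave76@example.com,6.63,2024-02-
     ┃dave93@example.com,63.50,2024-09
     ┃carol21@example.com,84.60,2024-0
     ┃ivy94@example.com,36.29,2024-02-
     ┃grace94@example.com,16.59,2024-0
     ┗━━━━━━━━━━━━━━━━━━━━━━━━━━━━━━━━
                                      
                                      
                                      
                                      
                                      
                                      


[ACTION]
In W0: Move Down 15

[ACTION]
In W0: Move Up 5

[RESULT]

~~~~~┠────────────────────────────────
~..~.┃email,score,date,id,name,age    
..~~.┃jack2@example.com,84.33,2024-07-
.....┃carol36@example.com,2.70,2024-09
━━━━━┃jack34@example.com,60.22,2024-04
     ┃eve38@example.com,26.12,2024-11-
     ┃jack40@example.com,12.48,2024-03
     ┃grace94@example.com,34.76,2024-0
     ┃grace49@example.com,27.67,2024-0
     ┃dave76@example.com,6.63,2024-02-
     ┃dave93@example.com,63.50,2024-09
     ┃carol21@example.com,84.60,2024-0
     ┃ivy94@example.com,36.29,2024-02-
     ┃grace94@example.com,16.59,2024-0
     ┗━━━━━━━━━━━━━━━━━━━━━━━━━━━━━━━━
                                      
                                      
                                      
                                      
                                      
                                      


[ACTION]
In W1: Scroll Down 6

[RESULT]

~~~~~┠────────────────────────────────
~..~.┃grace94@example.com,34.76,2024-0
..~~.┃grace49@example.com,27.67,2024-0
.....┃dave76@example.com,6.63,2024-02-
━━━━━┃dave93@example.com,63.50,2024-09
     ┃carol21@example.com,84.60,2024-0
     ┃ivy94@example.com,36.29,2024-02-
     ┃grace94@example.com,16.59,2024-0
     ┃bob10@example.com,74.90,2024-04-
     ┃bob97@example.com,70.19,2024-06-
     ┃hank43@example.com,48.63,2024-11
     ┃hank45@example.com,52.12,2024-12
     ┃ivy79@example.com,71.15,2024-10-
     ┃bob40@example.com,28.04,2024-09-
     ┗━━━━━━━━━━━━━━━━━━━━━━━━━━━━━━━━
                                      
                                      
                                      
                                      
                                      
                                      


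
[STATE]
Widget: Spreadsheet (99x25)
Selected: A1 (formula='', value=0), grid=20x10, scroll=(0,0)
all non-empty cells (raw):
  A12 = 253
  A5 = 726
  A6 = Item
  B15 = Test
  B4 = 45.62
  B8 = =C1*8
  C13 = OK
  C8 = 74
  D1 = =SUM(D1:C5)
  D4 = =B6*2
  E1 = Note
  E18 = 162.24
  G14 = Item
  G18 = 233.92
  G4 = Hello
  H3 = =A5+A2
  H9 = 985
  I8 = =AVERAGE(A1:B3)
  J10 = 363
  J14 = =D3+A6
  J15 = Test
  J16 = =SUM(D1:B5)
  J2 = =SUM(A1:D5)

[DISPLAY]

A1:                                                                                                
       A       B       C       D       E       F       G       H       I       J                   
---------------------------------------------------------------------------------------------------
  1      [0]       0       0#CIRC!  Note           0       0       0       0       0               
  2        0       0       0       0       0       0       0       0       0#CIRC!                 
  3        0       0       0       0       0       0       0     726       0       0               
  4        0   45.62       0       0       0       0Hello          0       0       0               
  5      726       0       0       0       0       0       0       0       0       0               
  6 Item           0       0       0       0       0       0       0       0       0               
  7        0       0       0       0       0       0       0       0       0       0               
  8        0       0      74       0       0       0       0       0       0       0               
  9        0       0       0       0       0       0       0     985       0       0               
 10        0       0       0       0       0       0       0       0       0     363               
 11        0       0       0       0       0       0       0       0       0       0               
 12      253       0       0       0       0       0       0       0       0       0               
 13        0       0OK             0       0       0       0       0       0       0               
 14        0       0       0       0       0       0Item           0       0#ERR!                  
 15        0Test           0       0       0       0       0       0       0Test                   
 16        0       0       0       0       0       0       0       0       0#CIRC!                 
 17        0       0       0       0       0       0       0       0       0       0               
 18        0       0       0       0  162.24       0  233.92       0       0       0               
 19        0       0       0       0       0       0       0       0       0       0               
 20        0       0       0       0       0       0       0       0       0       0               
                                                                                                   
                                                                                                   


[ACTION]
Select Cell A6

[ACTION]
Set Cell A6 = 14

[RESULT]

A6: 14                                                                                             
       A       B       C       D       E       F       G       H       I       J                   
---------------------------------------------------------------------------------------------------
  1        0       0       0#CIRC!  Note           0       0       0       0       0               
  2        0       0       0       0       0       0       0       0       0#CIRC!                 
  3        0       0       0       0       0       0       0     726       0       0               
  4        0   45.62       0       0       0       0Hello          0       0       0               
  5      726       0       0       0       0       0       0       0       0       0               
  6     [14]       0       0       0       0       0       0       0       0       0               
  7        0       0       0       0       0       0       0       0       0       0               
  8        0       0      74       0       0       0       0       0       0       0               
  9        0       0       0       0       0       0       0     985       0       0               
 10        0       0       0       0       0       0       0       0       0     363               
 11        0       0       0       0       0       0       0       0       0       0               
 12      253       0       0       0       0       0       0       0       0       0               
 13        0       0OK             0       0       0       0       0       0       0               
 14        0       0       0       0       0       0Item           0       0      14               
 15        0Test           0       0       0       0       0       0       0Test                   
 16        0       0       0       0       0       0       0       0       0#CIRC!                 
 17        0       0       0       0       0       0       0       0       0       0               
 18        0       0       0       0  162.24       0  233.92       0       0       0               
 19        0       0       0       0       0       0       0       0       0       0               
 20        0       0       0       0       0       0       0       0       0       0               
                                                                                                   
                                                                                                   


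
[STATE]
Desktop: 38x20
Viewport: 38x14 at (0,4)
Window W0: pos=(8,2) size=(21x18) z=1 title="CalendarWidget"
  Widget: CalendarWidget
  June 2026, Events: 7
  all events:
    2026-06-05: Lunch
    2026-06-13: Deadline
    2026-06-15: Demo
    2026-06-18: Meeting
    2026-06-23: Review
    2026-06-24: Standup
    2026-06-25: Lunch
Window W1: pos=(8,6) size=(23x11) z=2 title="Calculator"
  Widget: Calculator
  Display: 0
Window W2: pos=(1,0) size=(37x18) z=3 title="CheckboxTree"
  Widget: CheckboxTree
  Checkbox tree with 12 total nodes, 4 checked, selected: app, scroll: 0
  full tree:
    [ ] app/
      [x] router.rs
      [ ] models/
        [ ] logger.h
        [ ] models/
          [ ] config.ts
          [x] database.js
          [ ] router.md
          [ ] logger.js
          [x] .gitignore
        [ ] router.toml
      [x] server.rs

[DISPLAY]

 ┃   [x] router.rs                   ┃
 ┃   [-] models/                     ┃
 ┃     [ ] logger.h                  ┃
 ┃     [-] models/                   ┃
 ┃       [ ] config.ts               ┃
 ┃       [x] database.js             ┃
 ┃       [ ] router.md               ┃
 ┃       [ ] logger.js               ┃
 ┃       [x] .gitignore              ┃
 ┃     [ ] router.toml               ┃
 ┃   [x] server.rs                   ┃
 ┃                                   ┃
 ┃                                   ┃
 ┗━━━━━━━━━━━━━━━━━━━━━━━━━━━━━━━━━━━┛


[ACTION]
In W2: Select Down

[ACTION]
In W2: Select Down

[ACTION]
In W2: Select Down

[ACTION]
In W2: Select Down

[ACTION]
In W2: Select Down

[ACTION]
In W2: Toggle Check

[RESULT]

 ┃   [x] router.rs                   ┃
 ┃   [-] models/                     ┃
 ┃     [ ] logger.h                  ┃
 ┃     [-] models/                   ┃
 ┃>      [x] config.ts               ┃
 ┃       [x] database.js             ┃
 ┃       [ ] router.md               ┃
 ┃       [ ] logger.js               ┃
 ┃       [x] .gitignore              ┃
 ┃     [ ] router.toml               ┃
 ┃   [x] server.rs                   ┃
 ┃                                   ┃
 ┃                                   ┃
 ┗━━━━━━━━━━━━━━━━━━━━━━━━━━━━━━━━━━━┛


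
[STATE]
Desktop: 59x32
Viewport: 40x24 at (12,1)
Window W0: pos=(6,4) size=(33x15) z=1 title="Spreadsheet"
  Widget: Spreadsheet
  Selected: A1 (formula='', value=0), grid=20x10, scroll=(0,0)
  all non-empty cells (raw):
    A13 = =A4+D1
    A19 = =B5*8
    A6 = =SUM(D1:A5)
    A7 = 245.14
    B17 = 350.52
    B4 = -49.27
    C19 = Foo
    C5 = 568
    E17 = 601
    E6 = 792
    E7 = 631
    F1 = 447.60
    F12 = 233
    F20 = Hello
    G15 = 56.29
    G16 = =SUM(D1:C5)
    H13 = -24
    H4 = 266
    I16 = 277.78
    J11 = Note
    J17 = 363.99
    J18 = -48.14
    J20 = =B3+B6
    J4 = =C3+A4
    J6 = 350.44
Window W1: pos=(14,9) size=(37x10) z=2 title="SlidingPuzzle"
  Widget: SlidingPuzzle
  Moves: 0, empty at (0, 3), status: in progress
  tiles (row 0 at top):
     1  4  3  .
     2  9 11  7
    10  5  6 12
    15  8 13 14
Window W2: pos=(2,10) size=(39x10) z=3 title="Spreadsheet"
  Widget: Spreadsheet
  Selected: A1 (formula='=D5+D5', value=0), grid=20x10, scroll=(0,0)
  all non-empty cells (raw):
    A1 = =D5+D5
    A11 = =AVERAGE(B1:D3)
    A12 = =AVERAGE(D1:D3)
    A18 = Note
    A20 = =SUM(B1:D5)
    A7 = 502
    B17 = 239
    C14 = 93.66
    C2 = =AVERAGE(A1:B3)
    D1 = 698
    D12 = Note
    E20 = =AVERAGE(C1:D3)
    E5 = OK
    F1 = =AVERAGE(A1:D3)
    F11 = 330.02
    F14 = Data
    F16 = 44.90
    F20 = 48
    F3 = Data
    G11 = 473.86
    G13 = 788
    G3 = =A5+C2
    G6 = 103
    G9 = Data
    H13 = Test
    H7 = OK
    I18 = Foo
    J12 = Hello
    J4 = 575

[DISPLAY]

                                        
                                        
                                        
━━━━━━━━━━━━━━━━━━━━━━━━━━┓             
adsheet                   ┃             
──────────────────────────┨             
                          ┃             
  A       B       C       ┃             
--┏━━━━━━━━━━━━━━━━━━━━━━━━━━━━━━━━━━━┓ 
━━━━━━━━━━━━━━━━━━━━━━━━━━━━┓         ┃ 
eet                         ┃─────────┨ 
────────────────────────────┨         ┃ 
5                           ┃         ┃ 
      B       C       D     ┃         ┃ 
----------------------------┃         ┃ 
[0]       0       0     698 ┃         ┃ 
  0       0       0       0 ┃         ┃ 
  0       0       0       0 ┃━━━━━━━━━┛ 
━━━━━━━━━━━━━━━━━━━━━━━━━━━━┛           
                                        
                                        
                                        
                                        
                                        


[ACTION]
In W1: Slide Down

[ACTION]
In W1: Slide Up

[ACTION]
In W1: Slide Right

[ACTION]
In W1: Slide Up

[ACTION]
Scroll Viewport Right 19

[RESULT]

                                        
                                        
                                        
━━━━━━━━━━━━━━━━━━━┓                    
                   ┃                    
───────────────────┨                    
                   ┃                    
   B       C       ┃                    
━━━━━━━━━━━━━━━━━━━━━━━━━━━━━━━┓        
━━━━━━━━━━━━━━━━━━━━━┓         ┃        
                     ┃─────────┨        
─────────────────────┨         ┃        
                     ┃         ┃        
       C       D     ┃         ┃        
---------------------┃         ┃        
   0       0     698 ┃         ┃        
   0       0       0 ┃         ┃        
   0       0       0 ┃━━━━━━━━━┛        
━━━━━━━━━━━━━━━━━━━━━┛                  
                                        
                                        
                                        
                                        
                                        


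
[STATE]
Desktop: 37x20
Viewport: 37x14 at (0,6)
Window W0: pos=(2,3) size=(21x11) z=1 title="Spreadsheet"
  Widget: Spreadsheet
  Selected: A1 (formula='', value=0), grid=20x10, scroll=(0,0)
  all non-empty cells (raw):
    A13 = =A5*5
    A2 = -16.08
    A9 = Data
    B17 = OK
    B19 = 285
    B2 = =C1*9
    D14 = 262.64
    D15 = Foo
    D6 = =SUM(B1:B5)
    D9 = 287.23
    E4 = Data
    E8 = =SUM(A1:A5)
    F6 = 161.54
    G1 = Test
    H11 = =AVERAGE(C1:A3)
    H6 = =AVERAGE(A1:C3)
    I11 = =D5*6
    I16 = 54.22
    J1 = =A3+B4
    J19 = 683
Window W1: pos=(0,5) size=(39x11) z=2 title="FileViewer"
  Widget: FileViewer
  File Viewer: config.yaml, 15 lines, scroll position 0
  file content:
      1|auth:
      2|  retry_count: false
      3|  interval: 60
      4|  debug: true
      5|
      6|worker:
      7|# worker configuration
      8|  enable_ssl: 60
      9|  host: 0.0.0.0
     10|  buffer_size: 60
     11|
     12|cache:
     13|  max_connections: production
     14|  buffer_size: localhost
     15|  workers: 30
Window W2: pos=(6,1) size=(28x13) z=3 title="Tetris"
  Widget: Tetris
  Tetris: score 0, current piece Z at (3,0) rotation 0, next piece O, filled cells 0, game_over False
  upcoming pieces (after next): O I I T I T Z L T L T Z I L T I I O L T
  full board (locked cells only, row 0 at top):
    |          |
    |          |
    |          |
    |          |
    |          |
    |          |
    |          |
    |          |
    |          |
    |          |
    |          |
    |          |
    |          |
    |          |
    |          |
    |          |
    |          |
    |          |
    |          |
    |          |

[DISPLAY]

┃ File┃          │▓▓             ┃   
┠─────┃          │               ┃───
┃auth:┃          │               ┃   
┃  ret┃          │               ┃   
┃  int┃          │Score:         ┃   
┃  deb┃          │0              ┃   
┃     ┃          │               ┃   
┃worke┗━━━━━━━━━━━━━━━━━━━━━━━━━━┛   
┃# worker configuration              
┗━━━━━━━━━━━━━━━━━━━━━━━━━━━━━━━━━━━━
                                     
                                     
                                     
                                     


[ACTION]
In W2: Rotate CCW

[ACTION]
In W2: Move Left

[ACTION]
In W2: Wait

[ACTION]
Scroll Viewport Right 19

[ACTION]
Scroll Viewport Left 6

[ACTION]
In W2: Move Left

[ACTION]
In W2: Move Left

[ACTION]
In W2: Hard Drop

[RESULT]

┃ File┃          │▓▓             ┃   
┠─────┃          │               ┃───
┃auth:┃          │               ┃   
┃  ret┃          │               ┃   
┃  int┃ ▓        │Score:         ┃   
┃  deb┃▓▓        │0              ┃   
┃     ┃▓         │               ┃   
┃worke┗━━━━━━━━━━━━━━━━━━━━━━━━━━┛   
┃# worker configuration              
┗━━━━━━━━━━━━━━━━━━━━━━━━━━━━━━━━━━━━
                                     
                                     
                                     
                                     


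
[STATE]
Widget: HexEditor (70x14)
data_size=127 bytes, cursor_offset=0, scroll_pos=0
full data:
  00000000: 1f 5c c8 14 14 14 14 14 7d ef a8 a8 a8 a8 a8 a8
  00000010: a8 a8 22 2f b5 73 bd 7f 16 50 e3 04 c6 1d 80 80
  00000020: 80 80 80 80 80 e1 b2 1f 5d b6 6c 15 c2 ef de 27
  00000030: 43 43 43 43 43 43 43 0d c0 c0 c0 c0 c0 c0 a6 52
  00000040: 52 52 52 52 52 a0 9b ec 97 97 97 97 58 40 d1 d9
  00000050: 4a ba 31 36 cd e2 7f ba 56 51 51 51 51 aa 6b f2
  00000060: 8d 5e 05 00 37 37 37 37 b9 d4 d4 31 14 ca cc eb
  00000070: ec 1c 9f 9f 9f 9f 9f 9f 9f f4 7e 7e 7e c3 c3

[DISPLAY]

00000000  1F 5c c8 14 14 14 14 14  7d ef a8 a8 a8 a8 a8 a8  |.\......}
00000010  a8 a8 22 2f b5 73 bd 7f  16 50 e3 04 c6 1d 80 80  |.."/.s...
00000020  80 80 80 80 80 e1 b2 1f  5d b6 6c 15 c2 ef de 27  |........]
00000030  43 43 43 43 43 43 43 0d  c0 c0 c0 c0 c0 c0 a6 52  |CCCCCCC..
00000040  52 52 52 52 52 a0 9b ec  97 97 97 97 58 40 d1 d9  |RRRRR....
00000050  4a ba 31 36 cd e2 7f ba  56 51 51 51 51 aa 6b f2  |J.16....V
00000060  8d 5e 05 00 37 37 37 37  b9 d4 d4 31 14 ca cc eb  |.^..7777.
00000070  ec 1c 9f 9f 9f 9f 9f 9f  9f f4 7e 7e 7e c3 c3     |.........
                                                                      
                                                                      
                                                                      
                                                                      
                                                                      
                                                                      


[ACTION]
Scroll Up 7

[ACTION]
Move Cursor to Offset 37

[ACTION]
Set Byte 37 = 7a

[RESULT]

00000000  1f 5c c8 14 14 14 14 14  7d ef a8 a8 a8 a8 a8 a8  |.\......}
00000010  a8 a8 22 2f b5 73 bd 7f  16 50 e3 04 c6 1d 80 80  |.."/.s...
00000020  80 80 80 80 80 7A b2 1f  5d b6 6c 15 c2 ef de 27  |.....z..]
00000030  43 43 43 43 43 43 43 0d  c0 c0 c0 c0 c0 c0 a6 52  |CCCCCCC..
00000040  52 52 52 52 52 a0 9b ec  97 97 97 97 58 40 d1 d9  |RRRRR....
00000050  4a ba 31 36 cd e2 7f ba  56 51 51 51 51 aa 6b f2  |J.16....V
00000060  8d 5e 05 00 37 37 37 37  b9 d4 d4 31 14 ca cc eb  |.^..7777.
00000070  ec 1c 9f 9f 9f 9f 9f 9f  9f f4 7e 7e 7e c3 c3     |.........
                                                                      
                                                                      
                                                                      
                                                                      
                                                                      
                                                                      


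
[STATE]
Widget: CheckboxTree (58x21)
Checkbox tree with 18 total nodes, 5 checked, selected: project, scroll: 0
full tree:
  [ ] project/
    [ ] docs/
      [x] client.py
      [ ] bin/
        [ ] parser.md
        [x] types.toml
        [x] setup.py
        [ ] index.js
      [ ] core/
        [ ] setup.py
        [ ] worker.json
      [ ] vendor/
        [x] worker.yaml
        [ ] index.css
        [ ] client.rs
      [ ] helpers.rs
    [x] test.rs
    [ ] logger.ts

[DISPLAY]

>[-] project/                                             
   [-] docs/                                              
     [x] client.py                                        
     [-] bin/                                             
       [ ] parser.md                                      
       [x] types.toml                                     
       [x] setup.py                                       
       [ ] index.js                                       
     [ ] core/                                            
       [ ] setup.py                                       
       [ ] worker.json                                    
     [-] vendor/                                          
       [x] worker.yaml                                    
       [ ] index.css                                      
       [ ] client.rs                                      
     [ ] helpers.rs                                       
   [x] test.rs                                            
   [ ] logger.ts                                          
                                                          
                                                          
                                                          


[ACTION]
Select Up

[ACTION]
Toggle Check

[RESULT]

>[x] project/                                             
   [x] docs/                                              
     [x] client.py                                        
     [x] bin/                                             
       [x] parser.md                                      
       [x] types.toml                                     
       [x] setup.py                                       
       [x] index.js                                       
     [x] core/                                            
       [x] setup.py                                       
       [x] worker.json                                    
     [x] vendor/                                          
       [x] worker.yaml                                    
       [x] index.css                                      
       [x] client.rs                                      
     [x] helpers.rs                                       
   [x] test.rs                                            
   [x] logger.ts                                          
                                                          
                                                          
                                                          


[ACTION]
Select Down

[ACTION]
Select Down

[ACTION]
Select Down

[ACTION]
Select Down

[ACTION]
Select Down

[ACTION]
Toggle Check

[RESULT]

 [-] project/                                             
   [-] docs/                                              
     [x] client.py                                        
     [-] bin/                                             
       [x] parser.md                                      
>      [ ] types.toml                                     
       [x] setup.py                                       
       [x] index.js                                       
     [x] core/                                            
       [x] setup.py                                       
       [x] worker.json                                    
     [x] vendor/                                          
       [x] worker.yaml                                    
       [x] index.css                                      
       [x] client.rs                                      
     [x] helpers.rs                                       
   [x] test.rs                                            
   [x] logger.ts                                          
                                                          
                                                          
                                                          


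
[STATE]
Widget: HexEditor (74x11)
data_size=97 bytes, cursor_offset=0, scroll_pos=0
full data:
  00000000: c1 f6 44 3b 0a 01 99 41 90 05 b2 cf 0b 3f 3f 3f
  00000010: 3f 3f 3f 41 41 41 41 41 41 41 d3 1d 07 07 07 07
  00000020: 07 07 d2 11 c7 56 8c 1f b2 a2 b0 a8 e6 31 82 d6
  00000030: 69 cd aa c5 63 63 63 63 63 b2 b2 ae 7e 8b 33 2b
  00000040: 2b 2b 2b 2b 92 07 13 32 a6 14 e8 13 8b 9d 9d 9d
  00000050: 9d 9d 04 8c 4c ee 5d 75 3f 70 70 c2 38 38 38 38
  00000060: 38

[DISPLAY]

00000000  C1 f6 44 3b 0a 01 99 41  90 05 b2 cf 0b 3f 3f 3f  |..D;...A.....
00000010  3f 3f 3f 41 41 41 41 41  41 41 d3 1d 07 07 07 07  |???AAAAAAA...
00000020  07 07 d2 11 c7 56 8c 1f  b2 a2 b0 a8 e6 31 82 d6  |.....V.......
00000030  69 cd aa c5 63 63 63 63  63 b2 b2 ae 7e 8b 33 2b  |i...ccccc...~
00000040  2b 2b 2b 2b 92 07 13 32  a6 14 e8 13 8b 9d 9d 9d  |++++...2.....
00000050  9d 9d 04 8c 4c ee 5d 75  3f 70 70 c2 38 38 38 38  |....L.]u?pp.8
00000060  38                                                |8            
                                                                          
                                                                          
                                                                          
                                                                          


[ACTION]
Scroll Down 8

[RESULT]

00000060  38                                                |8            
                                                                          
                                                                          
                                                                          
                                                                          
                                                                          
                                                                          
                                                                          
                                                                          
                                                                          
                                                                          


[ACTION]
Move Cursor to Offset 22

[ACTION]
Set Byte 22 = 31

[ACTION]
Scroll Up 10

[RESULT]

00000000  c1 f6 44 3b 0a 01 99 41  90 05 b2 cf 0b 3f 3f 3f  |..D;...A.....
00000010  3f 3f 3f 41 41 41 31 41  41 41 d3 1d 07 07 07 07  |???AAA1AAA...
00000020  07 07 d2 11 c7 56 8c 1f  b2 a2 b0 a8 e6 31 82 d6  |.....V.......
00000030  69 cd aa c5 63 63 63 63  63 b2 b2 ae 7e 8b 33 2b  |i...ccccc...~
00000040  2b 2b 2b 2b 92 07 13 32  a6 14 e8 13 8b 9d 9d 9d  |++++...2.....
00000050  9d 9d 04 8c 4c ee 5d 75  3f 70 70 c2 38 38 38 38  |....L.]u?pp.8
00000060  38                                                |8            
                                                                          
                                                                          
                                                                          
                                                                          


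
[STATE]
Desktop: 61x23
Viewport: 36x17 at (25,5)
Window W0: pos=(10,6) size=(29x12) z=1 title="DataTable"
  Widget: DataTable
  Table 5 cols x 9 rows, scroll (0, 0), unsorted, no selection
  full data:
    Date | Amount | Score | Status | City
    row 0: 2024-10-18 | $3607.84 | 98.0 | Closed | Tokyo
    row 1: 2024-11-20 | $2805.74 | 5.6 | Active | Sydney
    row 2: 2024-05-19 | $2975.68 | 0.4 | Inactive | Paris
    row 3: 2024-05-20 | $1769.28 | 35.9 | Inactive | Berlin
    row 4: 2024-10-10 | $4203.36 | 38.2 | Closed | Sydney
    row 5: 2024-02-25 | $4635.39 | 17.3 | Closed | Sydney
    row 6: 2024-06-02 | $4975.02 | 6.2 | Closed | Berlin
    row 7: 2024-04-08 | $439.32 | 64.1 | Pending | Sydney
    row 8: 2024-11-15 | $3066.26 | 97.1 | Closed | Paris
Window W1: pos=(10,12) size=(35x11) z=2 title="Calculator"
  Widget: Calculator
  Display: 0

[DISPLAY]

                                    
━━━━━━━━━━━━━┓                      
             ┃                      
─────────────┨                      
unt  │Score│S┃                      
─────┼─────┼─┃                      
07.84│98.0 │C┃                      
━━━━━━━━━━━━━━━━━━━┓                
                   ┃                
───────────────────┨                
                  0┃                
──┐                ┃                
÷ │                ┃                
──┤                ┃                
× │                ┃                
──┤                ┃                
- │                ┃                


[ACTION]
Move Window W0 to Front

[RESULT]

                                    
━━━━━━━━━━━━━┓                      
             ┃                      
─────────────┨                      
unt  │Score│S┃                      
─────┼─────┼─┃                      
07.84│98.0 │C┃                      
05.74│5.6  │A┃━━━━━┓                
75.68│0.4  │I┃     ┃                
69.28│35.9 │I┃─────┨                
03.36│38.2 │C┃    0┃                
35.39│17.3 │C┃     ┃                
━━━━━━━━━━━━━┛     ┃                
──┤                ┃                
× │                ┃                
──┤                ┃                
- │                ┃                


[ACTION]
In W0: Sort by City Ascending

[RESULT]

                                    
━━━━━━━━━━━━━┓                      
             ┃                      
─────────────┨                      
unt  │Score│S┃                      
─────┼─────┼─┃                      
69.28│35.9 │I┃                      
75.02│6.2  │C┃━━━━━┓                
75.68│0.4  │I┃     ┃                
66.26│97.1 │C┃─────┨                
05.74│5.6  │A┃    0┃                
03.36│38.2 │C┃     ┃                
━━━━━━━━━━━━━┛     ┃                
──┤                ┃                
× │                ┃                
──┤                ┃                
- │                ┃                


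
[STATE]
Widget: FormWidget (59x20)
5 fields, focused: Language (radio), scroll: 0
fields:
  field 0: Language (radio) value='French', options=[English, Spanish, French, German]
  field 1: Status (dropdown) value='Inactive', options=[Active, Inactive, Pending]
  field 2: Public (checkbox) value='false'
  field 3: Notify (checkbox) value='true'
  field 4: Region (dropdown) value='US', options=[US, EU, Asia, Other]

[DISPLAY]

> Language:   ( ) English  ( ) Spanish  (●) French  ( ) Ger
  Status:     [Inactive                                  ▼]
  Public:     [ ]                                          
  Notify:     [x]                                          
  Region:     [US                                        ▼]
                                                           
                                                           
                                                           
                                                           
                                                           
                                                           
                                                           
                                                           
                                                           
                                                           
                                                           
                                                           
                                                           
                                                           
                                                           


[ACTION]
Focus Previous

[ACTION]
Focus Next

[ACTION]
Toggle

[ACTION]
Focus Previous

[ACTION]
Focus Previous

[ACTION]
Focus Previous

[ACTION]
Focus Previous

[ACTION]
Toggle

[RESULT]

  Language:   ( ) English  ( ) Spanish  (●) French  ( ) Ger
> Status:     [Inactive                                  ▼]
  Public:     [ ]                                          
  Notify:     [x]                                          
  Region:     [US                                        ▼]
                                                           
                                                           
                                                           
                                                           
                                                           
                                                           
                                                           
                                                           
                                                           
                                                           
                                                           
                                                           
                                                           
                                                           
                                                           


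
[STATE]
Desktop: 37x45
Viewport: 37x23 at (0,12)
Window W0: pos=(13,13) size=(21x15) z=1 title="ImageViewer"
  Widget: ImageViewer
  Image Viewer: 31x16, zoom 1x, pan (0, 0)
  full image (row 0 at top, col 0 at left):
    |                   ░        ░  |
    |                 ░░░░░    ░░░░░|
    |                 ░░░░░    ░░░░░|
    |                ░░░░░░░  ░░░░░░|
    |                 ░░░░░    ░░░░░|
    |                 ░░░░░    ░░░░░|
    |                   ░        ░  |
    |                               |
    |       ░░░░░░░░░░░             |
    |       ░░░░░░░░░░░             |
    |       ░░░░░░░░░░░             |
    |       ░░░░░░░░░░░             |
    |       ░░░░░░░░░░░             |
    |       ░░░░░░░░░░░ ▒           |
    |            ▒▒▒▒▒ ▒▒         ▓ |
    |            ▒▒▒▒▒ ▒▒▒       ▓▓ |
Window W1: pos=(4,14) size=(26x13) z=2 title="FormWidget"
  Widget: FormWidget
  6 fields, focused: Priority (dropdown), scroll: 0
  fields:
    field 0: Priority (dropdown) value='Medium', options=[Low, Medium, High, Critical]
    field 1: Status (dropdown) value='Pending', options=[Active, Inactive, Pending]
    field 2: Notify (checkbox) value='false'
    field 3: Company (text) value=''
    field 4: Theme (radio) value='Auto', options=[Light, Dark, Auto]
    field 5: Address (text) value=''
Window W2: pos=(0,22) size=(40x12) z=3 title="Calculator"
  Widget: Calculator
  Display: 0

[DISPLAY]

                                     
             ┏━━━━━━━━━━━━━━━━━━━┓   
    ┏━━━━━━━━━━━━━━━━━━━━━━━━┓   ┃   
    ┃ FormWidget             ┃───┨   
    ┠────────────────────────┨   ┃   
    ┃> Priority:   [Medium ▼]┃ ░░┃   
    ┃  Status:     [Pending▼]┃ ░░┃   
    ┃  Notify:     [ ]       ┃░░░┃   
    ┃  Company:    [        ]┃ ░░┃   
    ┃  Theme:      ( ) Light ┃ ░░┃   
┏━━━━━━━━━━━━━━━━━━━━━━━━━━━━━━━━━━━━
┃ Calculator                         
┠────────────────────────────────────
┃                                    
┃┌───┬───┬───┬───┐                   
┃│ 7 │ 8 │ 9 │ ÷ │                   
┃├───┼───┼───┼───┤                   
┃│ 4 │ 5 │ 6 │ × │                   
┃├───┼───┼───┼───┤                   
┃│ 1 │ 2 │ 3 │ - │                   
┃└───┴───┴───┴───┘                   
┗━━━━━━━━━━━━━━━━━━━━━━━━━━━━━━━━━━━━
                                     


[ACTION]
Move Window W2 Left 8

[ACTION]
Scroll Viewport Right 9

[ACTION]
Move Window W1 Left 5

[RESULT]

                                     
             ┏━━━━━━━━━━━━━━━━━━━┓   
┏━━━━━━━━━━━━━━━━━━━━━━━━┓       ┃   
┃ FormWidget             ┃───────┨   
┠────────────────────────┨       ┃   
┃> Priority:   [Medium ▼]┃     ░░┃   
┃  Status:     [Pending▼]┃     ░░┃   
┃  Notify:     [ ]       ┃    ░░░┃   
┃  Company:    [        ]┃     ░░┃   
┃  Theme:      ( ) Light ┃     ░░┃   
┏━━━━━━━━━━━━━━━━━━━━━━━━━━━━━━━━━━━━
┃ Calculator                         
┠────────────────────────────────────
┃                                    
┃┌───┬───┬───┬───┐                   
┃│ 7 │ 8 │ 9 │ ÷ │                   
┃├───┼───┼───┼───┤                   
┃│ 4 │ 5 │ 6 │ × │                   
┃├───┼───┼───┼───┤                   
┃│ 1 │ 2 │ 3 │ - │                   
┃└───┴───┴───┴───┘                   
┗━━━━━━━━━━━━━━━━━━━━━━━━━━━━━━━━━━━━
                                     
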